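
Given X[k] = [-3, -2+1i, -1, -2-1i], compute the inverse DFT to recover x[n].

x[n] = (1/4) Σ(k=0 to 3) X[k] · e^(2πikn/4)

Computing each x[n]:
x[0] = -2
x[1] = -1
x[2] = 0
x[3] = 0

x = [-2, -1, 0, 0]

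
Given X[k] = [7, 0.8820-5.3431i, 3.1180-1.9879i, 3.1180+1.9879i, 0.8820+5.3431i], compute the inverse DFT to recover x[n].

x[n] = (1/5) Σ(k=0 to 4) X[k] · e^(2πikn/5)

Computing each x[n]:
x[0] = 3
x[1] = 3
x[2] = 2
x[3] = 1
x[4] = -2

x = [3, 3, 2, 1, -2]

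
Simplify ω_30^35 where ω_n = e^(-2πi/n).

Since ω_30^30 = 1, powers reduce modulo 30.
35 mod 30 = 5
So ω_30^35 = ω_30^5 = e^(-2πi·5/30)

ω_30^35 = ω_30^5 = 0.5000-0.8660i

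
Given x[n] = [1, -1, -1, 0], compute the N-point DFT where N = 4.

X[k] = Σ(n=0 to 3) x[n] · ω_4^(nk)
where ω_4 = e^(-2πi/4)

Computing each X[k]:
X[0] = -1
X[1] = 2+1i
X[2] = 1
X[3] = 2-1i

X = [-1, 2+1i, 1, 2-1i]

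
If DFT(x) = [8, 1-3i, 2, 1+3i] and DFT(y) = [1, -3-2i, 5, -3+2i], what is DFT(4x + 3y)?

By linearity: DFT(4x + 3y) = 4·DFT(x) + 3·DFT(y)
= 4·[8, 1-3i, 2, 1+3i] + 3·[1, -3-2i, 5, -3+2i]

Computing element-wise:
Z[0] = 4·(8) + 3·(1) = 35
Z[1] = 4·(1-3i) + 3·(-3-2i) = -5-18i
Z[2] = 4·(2) + 3·(5) = 23
Z[3] = 4·(1+3i) + 3·(-3+2i) = -5+18i

DFT(4x + 3y) = 4·X + 3·Y = [35, -5-18i, 23, -5+18i]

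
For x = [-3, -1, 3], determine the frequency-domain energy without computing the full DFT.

Parseval: Σ|x[n]|² = (1/N)Σ|X[k]|², so Σ|X[k]|² = N·Σ|x[n]|² = 3·19.0000

Σ|X[k]|² = N·Σ|x[n]|² = 3·19.0000 = 57.0000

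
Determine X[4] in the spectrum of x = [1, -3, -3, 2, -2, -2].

X[4] = Σ(n=0 to 5) x[n] · ω_6^(4n) where ω_6 = e^(-2πi/6)
= (1)·ω_6^0 + (-3)·ω_6^4 + (-3)·ω_6^8 + (2)·ω_6^12 + (-2)·ω_6^16 + (-2)·ω_6^20

X[4] = 8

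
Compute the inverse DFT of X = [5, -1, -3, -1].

x[n] = (1/4) Σ(k=0 to 3) X[k] · e^(2πikn/4)

Computing each x[n]:
x[0] = 0
x[1] = 2
x[2] = 1
x[3] = 2

x = [0, 2, 1, 2]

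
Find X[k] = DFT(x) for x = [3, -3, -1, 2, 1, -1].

X[k] = Σ(n=0 to 5) x[n] · ω_6^(nk)
where ω_6 = e^(-2πi/6)

Computing each X[k]:
X[0] = 1
X[1] = -1.0000+3.4641i
X[2] = 7
X[3] = 5
X[4] = 7
X[5] = -1.0000-3.4641i

X = [1, -1.0000+3.4641i, 7, 5, 7, -1.0000-3.4641i]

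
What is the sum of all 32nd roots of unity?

Sum of all nth roots of unity equals 0 for n > 1 (geometric series with r ≠ 1).

0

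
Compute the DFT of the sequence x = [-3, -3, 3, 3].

X[k] = Σ(n=0 to 3) x[n] · ω_4^(nk)
where ω_4 = e^(-2πi/4)

Computing each X[k]:
X[0] = 0
X[1] = -6+6i
X[2] = 0
X[3] = -6-6i

X = [0, -6+6i, 0, -6-6i]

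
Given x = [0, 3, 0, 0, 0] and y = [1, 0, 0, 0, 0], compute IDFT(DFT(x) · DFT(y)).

(x ⊛ y)[n] = Σ(m=0 to 4) x[m] · y[(n-m) mod 5]

Computing each output sample:
(x ⊛ y)[0] = 0
(x ⊛ y)[1] = 3
(x ⊛ y)[2] = 0
(x ⊛ y)[3] = 0
(x ⊛ y)[4] = 0

x ⊛ y = [0, 3, 0, 0, 0]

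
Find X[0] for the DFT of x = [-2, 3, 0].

X[0] = Σ(n=0 to 2) x[n] · ω_3^0 = Σ x[n]
= (-2) + (3) + (0)

X[0] = 1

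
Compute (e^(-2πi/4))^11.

Since ω_4^4 = 1, powers reduce modulo 4.
11 mod 4 = 3
So ω_4^11 = ω_4^3 = e^(-2πi·3/4)

ω_4^11 = ω_4^3 = 1i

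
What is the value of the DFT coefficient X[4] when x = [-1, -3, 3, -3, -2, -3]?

X[4] = Σ(n=0 to 5) x[n] · ω_6^(4n) where ω_6 = e^(-2πi/6)
= (-1)·ω_6^0 + (-3)·ω_6^4 + (3)·ω_6^8 + (-3)·ω_6^12 + (-2)·ω_6^16 + (-3)·ω_6^20

X[4] = -1.5000-4.3301i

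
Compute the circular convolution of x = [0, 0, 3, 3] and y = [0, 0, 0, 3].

(x ⊛ y)[n] = Σ(m=0 to 3) x[m] · y[(n-m) mod 4]

Computing each output sample:
(x ⊛ y)[0] = 0
(x ⊛ y)[1] = 9
(x ⊛ y)[2] = 9
(x ⊛ y)[3] = 0

x ⊛ y = [0, 9, 9, 0]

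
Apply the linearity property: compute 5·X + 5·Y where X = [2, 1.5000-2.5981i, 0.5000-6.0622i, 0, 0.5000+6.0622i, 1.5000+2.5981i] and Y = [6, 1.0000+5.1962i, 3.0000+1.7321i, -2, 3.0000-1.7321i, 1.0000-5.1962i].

By linearity: DFT(5x + 5y) = 5·DFT(x) + 5·DFT(y)
= 5·[2, 1.5000-2.5981i, 0.5000-6.0622i, 0, 0.5000+6.0622i, 1.5000+2.5981i] + 5·[6, 1.0000+5.1962i, 3.0000+1.7321i, -2, 3.0000-1.7321i, 1.0000-5.1962i]

Computing element-wise:
Z[0] = 5·(2) + 5·(6) = 40
Z[1] = 5·(1.5000-2.5981i) + 5·(1.0000+5.1962i) = 12.5000+12.9905i
Z[2] = 5·(0.5000-6.0622i) + 5·(3.0000+1.7321i) = 17.5000-21.6505i
Z[3] = 5·(0) + 5·(-2) = -10
Z[4] = 5·(0.5000+6.0622i) + 5·(3.0000-1.7321i) = 17.5000+21.6505i
Z[5] = 5·(1.5000+2.5981i) + 5·(1.0000-5.1962i) = 12.5000-12.9905i

DFT(5x + 5y) = 5·X + 5·Y = [40, 12.5000+12.9905i, 17.5000-21.6505i, -10, 17.5000+21.6505i, 12.5000-12.9905i]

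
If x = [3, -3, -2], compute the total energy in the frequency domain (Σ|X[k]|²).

Parseval: Σ|x[n]|² = (1/N)Σ|X[k]|², so Σ|X[k]|² = N·Σ|x[n]|² = 3·22.0000

Σ|X[k]|² = N·Σ|x[n]|² = 3·22.0000 = 66.0000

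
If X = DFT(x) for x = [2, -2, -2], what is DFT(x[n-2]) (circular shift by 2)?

Time shift by 2: X_shifted[k] = ω_3^(2k) · X[k]
Shifted x = [-2, -2, 2]

DFT(x[n-2]) = [-2, -2.0000+3.4641i, -2.0000-3.4641i]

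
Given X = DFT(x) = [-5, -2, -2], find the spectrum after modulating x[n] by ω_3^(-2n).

Modulation property: DFT(ω_3^(-2n)·x[n]) = X[(k-2) mod 3], so circularly shift X by 2 positions.

X[k-2] = [-2, -2, -5]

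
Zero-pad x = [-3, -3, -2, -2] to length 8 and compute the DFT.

Original 4-point DFT: [-10, -1+1i, 0, -1-1i]
Zero-padded 8-point DFT provides frequency interpolation.

DFT_8([x, 0, ...]) = [-10, -3.7071+5.5355i, -1+1i, -2.2929+1.5355i, 0, -2.2929-1.5355i, -1-1i, -3.7071-5.5355i]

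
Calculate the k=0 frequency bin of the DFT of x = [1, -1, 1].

X[0] = Σ(n=0 to 2) x[n] · ω_3^0 = Σ x[n]
= (1) + (-1) + (1)

X[0] = 1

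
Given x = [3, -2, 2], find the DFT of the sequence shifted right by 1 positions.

Time shift by 1: X_shifted[k] = ω_3^(1k) · X[k]
Shifted x = [2, 3, -2]

DFT(x[n-1]) = [3, 1.5000-4.3301i, 1.5000+4.3301i]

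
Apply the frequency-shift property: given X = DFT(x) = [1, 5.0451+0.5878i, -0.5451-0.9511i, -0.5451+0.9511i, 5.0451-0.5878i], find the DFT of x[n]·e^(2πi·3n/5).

Modulation property: DFT(ω_5^(-3n)·x[n]) = X[(k-3) mod 5], so circularly shift X by 3 positions.

X[k-3] = [-0.5451-0.9511i, -0.5451+0.9511i, 5.0451-0.5878i, 1, 5.0451+0.5878i]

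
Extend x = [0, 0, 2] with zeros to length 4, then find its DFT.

Original 3-point DFT: [2, -1.0000+1.7321i, -1.0000-1.7321i]
Zero-padded 4-point DFT provides frequency interpolation.

DFT_4([x, 0, ...]) = [2, -2, 2, -2]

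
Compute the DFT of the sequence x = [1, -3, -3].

X[k] = Σ(n=0 to 2) x[n] · ω_3^(nk)
where ω_3 = e^(-2πi/3)

Computing each X[k]:
X[0] = -5
X[1] = 4
X[2] = 4

X = [-5, 4, 4]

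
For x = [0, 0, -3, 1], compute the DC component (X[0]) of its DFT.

X[0] = Σ(n=0 to 3) x[n] · ω_4^0 = Σ x[n]
= (0) + (0) + (-3) + (1)

X[0] = -2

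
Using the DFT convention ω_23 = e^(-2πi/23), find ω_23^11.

ω_23^11 = e^(-2πi·11/23)
= cos(-2π·11/23) + i·sin(-2π·11/23)
= cos(-22π/23) + i·sin(-22π/23)

ω_23^11 = cos(-22π/23) + i·sin(-22π/23) = -0.9907-0.1362i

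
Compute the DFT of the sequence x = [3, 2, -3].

X[k] = Σ(n=0 to 2) x[n] · ω_3^(nk)
where ω_3 = e^(-2πi/3)

Computing each X[k]:
X[0] = 2
X[1] = 3.5000-4.3301i
X[2] = 3.5000+4.3301i

X = [2, 3.5000-4.3301i, 3.5000+4.3301i]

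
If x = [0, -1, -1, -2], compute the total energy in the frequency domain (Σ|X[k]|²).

Parseval: Σ|x[n]|² = (1/N)Σ|X[k]|², so Σ|X[k]|² = N·Σ|x[n]|² = 4·6.0000

Σ|X[k]|² = N·Σ|x[n]|² = 4·6.0000 = 24.0000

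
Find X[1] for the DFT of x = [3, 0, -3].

X[1] = Σ(n=0 to 2) x[n] · ω_3^(1n) where ω_3 = e^(-2πi/3)
= (3)·ω_3^0 + (0)·ω_3^1 + (-3)·ω_3^2

X[1] = 4.5000-2.5981i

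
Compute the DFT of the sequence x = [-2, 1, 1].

X[k] = Σ(n=0 to 2) x[n] · ω_3^(nk)
where ω_3 = e^(-2πi/3)

Computing each X[k]:
X[0] = 0
X[1] = -3
X[2] = -3

X = [0, -3, -3]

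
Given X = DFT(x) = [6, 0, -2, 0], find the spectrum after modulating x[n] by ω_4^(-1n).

Modulation property: DFT(ω_4^(-1n)·x[n]) = X[(k-1) mod 4], so circularly shift X by 1 positions.

X[k-1] = [0, 6, 0, -2]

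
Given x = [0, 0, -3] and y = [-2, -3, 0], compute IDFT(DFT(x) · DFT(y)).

(x ⊛ y)[n] = Σ(m=0 to 2) x[m] · y[(n-m) mod 3]

Computing each output sample:
(x ⊛ y)[0] = 9
(x ⊛ y)[1] = 0
(x ⊛ y)[2] = 6

x ⊛ y = [9, 0, 6]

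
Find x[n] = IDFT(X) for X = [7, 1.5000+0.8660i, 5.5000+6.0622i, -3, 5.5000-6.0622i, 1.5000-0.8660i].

x[n] = (1/6) Σ(k=0 to 5) X[k] · e^(2πikn/6)

Computing each x[n]:
x[0] = 3
x[1] = -1
x[2] = 1
x[3] = 3
x[4] = -2
x[5] = 3

x = [3, -1, 1, 3, -2, 3]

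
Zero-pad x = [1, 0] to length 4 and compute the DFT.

Original 2-point DFT: [1, 1]
Zero-padded 4-point DFT provides frequency interpolation.

DFT_4([x, 0, ...]) = [1, 1, 1, 1]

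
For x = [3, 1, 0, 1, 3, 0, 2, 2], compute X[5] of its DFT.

X[5] = Σ(n=0 to 7) x[n] · ω_8^(5n) where ω_8 = e^(-2πi/8)
= (3)·ω_8^0 + (1)·ω_8^5 + (0)·ω_8^10 + (1)·ω_8^15 + (3)·ω_8^20 + (0)·ω_8^25 + (2)·ω_8^30 + (2)·ω_8^35

X[5] = -1.4142+2.0000i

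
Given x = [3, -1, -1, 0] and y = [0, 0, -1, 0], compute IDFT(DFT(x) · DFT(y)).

(x ⊛ y)[n] = Σ(m=0 to 3) x[m] · y[(n-m) mod 4]

Computing each output sample:
(x ⊛ y)[0] = 1
(x ⊛ y)[1] = 0
(x ⊛ y)[2] = -3
(x ⊛ y)[3] = 1

x ⊛ y = [1, 0, -3, 1]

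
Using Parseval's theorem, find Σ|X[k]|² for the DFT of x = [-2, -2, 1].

Parseval: Σ|x[n]|² = (1/N)Σ|X[k]|², so Σ|X[k]|² = N·Σ|x[n]|² = 3·9.0000

Σ|X[k]|² = N·Σ|x[n]|² = 3·9.0000 = 27.0000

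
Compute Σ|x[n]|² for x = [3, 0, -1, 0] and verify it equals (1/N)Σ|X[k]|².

Time domain:
Σ|x[n]|² = |3|² + |0|² + |-1|² + |0|² = 10.0000

Frequency domain:
(1/4)Σ|X[k]|² = (1/4)(|2|² + |4|² + |2|² + |4|²) = (1/4)·40.0000 = 10.0000

Both sides agree, confirming Parseval's theorem.

Σ|x[n]|² = (1/N)Σ|X[k]|² = 10.0000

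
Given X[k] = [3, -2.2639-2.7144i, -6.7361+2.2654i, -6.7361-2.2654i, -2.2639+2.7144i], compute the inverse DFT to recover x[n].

x[n] = (1/5) Σ(k=0 to 4) X[k] · e^(2πikn/5)

Computing each x[n]:
x[0] = -3
x[1] = 3
x[2] = 2
x[3] = -1
x[4] = 2

x = [-3, 3, 2, -1, 2]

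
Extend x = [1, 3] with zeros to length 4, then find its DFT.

Original 2-point DFT: [4, -2]
Zero-padded 4-point DFT provides frequency interpolation.

DFT_4([x, 0, ...]) = [4, 1-3i, -2, 1+3i]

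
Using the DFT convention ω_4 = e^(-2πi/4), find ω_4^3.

ω_4^3 = e^(-2πi·3/4)
= cos(-2π·3/4) + i·sin(-2π·3/4)
= cos(-6π/4) + i·sin(-6π/4)

ω_4^3 = cos(-6π/4) + i·sin(-6π/4) = 1i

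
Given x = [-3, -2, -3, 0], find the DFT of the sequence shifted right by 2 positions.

Time shift by 2: X_shifted[k] = ω_4^(2k) · X[k]
Shifted x = [-3, 0, -3, -2]

DFT(x[n-2]) = [-8, -2i, -4, 2i]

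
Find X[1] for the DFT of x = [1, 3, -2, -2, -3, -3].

X[1] = Σ(n=0 to 5) x[n] · ω_6^(1n) where ω_6 = e^(-2πi/6)
= (1)·ω_6^0 + (3)·ω_6^1 + (-2)·ω_6^2 + (-2)·ω_6^3 + (-3)·ω_6^4 + (-3)·ω_6^5

X[1] = 5.5000-6.0622i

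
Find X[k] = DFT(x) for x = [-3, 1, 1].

X[k] = Σ(n=0 to 2) x[n] · ω_3^(nk)
where ω_3 = e^(-2πi/3)

Computing each X[k]:
X[0] = -1
X[1] = -4
X[2] = -4

X = [-1, -4, -4]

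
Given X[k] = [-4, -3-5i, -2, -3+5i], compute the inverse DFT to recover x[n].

x[n] = (1/4) Σ(k=0 to 3) X[k] · e^(2πikn/4)

Computing each x[n]:
x[0] = -3
x[1] = 2
x[2] = 0
x[3] = -3

x = [-3, 2, 0, -3]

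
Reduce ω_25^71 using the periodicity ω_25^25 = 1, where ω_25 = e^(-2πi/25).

Since ω_25^25 = 1, powers reduce modulo 25.
71 mod 25 = 21
So ω_25^71 = ω_25^21 = e^(-2πi·21/25)

ω_25^71 = ω_25^21 = 0.5358+0.8443i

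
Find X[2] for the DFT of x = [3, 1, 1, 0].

X[2] = Σ(n=0 to 3) x[n] · ω_4^(2n) where ω_4 = e^(-2πi/4)
= (3)·ω_4^0 + (1)·ω_4^2 + (1)·ω_4^4 + (0)·ω_4^6

X[2] = 3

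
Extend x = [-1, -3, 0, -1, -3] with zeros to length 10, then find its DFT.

Original 5-point DFT: [-8, -2.0451-0.5878i, 3.5451+0.9511i, 3.5451-0.9511i, -2.0451+0.5878i]
Zero-padded 10-point DFT provides frequency interpolation.

DFT_10([x, 0, ...]) = [-8, -0.6910+4.4778i, -2.0451-0.5878i, -1.8090+5.1186i, 3.5451+0.9511i, 0, 3.5451-0.9511i, -1.8090-5.1186i, -2.0451+0.5878i, -0.6910-4.4778i]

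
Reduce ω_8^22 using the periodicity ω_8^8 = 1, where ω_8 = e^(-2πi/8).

Since ω_8^8 = 1, powers reduce modulo 8.
22 mod 8 = 6
So ω_8^22 = ω_8^6 = e^(-2πi·6/8)

ω_8^22 = ω_8^6 = 1i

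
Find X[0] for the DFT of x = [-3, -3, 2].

X[0] = Σ(n=0 to 2) x[n] · ω_3^0 = Σ x[n]
= (-3) + (-3) + (2)

X[0] = -4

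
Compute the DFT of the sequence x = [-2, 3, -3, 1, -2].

X[k] = Σ(n=0 to 4) x[n] · ω_5^(nk)
where ω_5 = e^(-2πi/5)

Computing each X[k]:
X[0] = -3
X[1] = -0.0729-2.4041i
X[2] = -3.4271-6.7432i
X[3] = -3.4271+6.7432i
X[4] = -0.0729+2.4041i

X = [-3, -0.0729-2.4041i, -3.4271-6.7432i, -3.4271+6.7432i, -0.0729+2.4041i]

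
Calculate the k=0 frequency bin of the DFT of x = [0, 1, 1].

X[0] = Σ(n=0 to 2) x[n] · ω_3^0 = Σ x[n]
= (0) + (1) + (1)

X[0] = 2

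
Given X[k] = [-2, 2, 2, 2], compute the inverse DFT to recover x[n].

x[n] = (1/4) Σ(k=0 to 3) X[k] · e^(2πikn/4)

Computing each x[n]:
x[0] = 1
x[1] = -1
x[2] = -1
x[3] = -1

x = [1, -1, -1, -1]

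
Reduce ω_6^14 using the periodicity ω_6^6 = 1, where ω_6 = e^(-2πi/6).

Since ω_6^6 = 1, powers reduce modulo 6.
14 mod 6 = 2
So ω_6^14 = ω_6^2 = e^(-2πi·2/6)

ω_6^14 = ω_6^2 = -0.5000-0.8660i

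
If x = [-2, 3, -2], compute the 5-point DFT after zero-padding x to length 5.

Original 3-point DFT: [-1, -2.5000-4.3301i, -2.5000+4.3301i]
Zero-padded 5-point DFT provides frequency interpolation.

DFT_5([x, 0, ...]) = [-1, 0.5451-1.6776i, -5.0451-3.6655i, -5.0451+3.6655i, 0.5451+1.6776i]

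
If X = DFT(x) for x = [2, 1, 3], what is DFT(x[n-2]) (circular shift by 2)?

Time shift by 2: X_shifted[k] = ω_3^(2k) · X[k]
Shifted x = [1, 3, 2]

DFT(x[n-2]) = [6, -1.5000-0.8660i, -1.5000+0.8660i]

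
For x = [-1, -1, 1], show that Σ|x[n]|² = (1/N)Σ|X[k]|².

Time domain:
Σ|x[n]|² = |-1|² + |-1|² + |1|² = 3.0000

Frequency domain:
(1/3)Σ|X[k]|² = (1/3)(|-1|² + |-1.0000+1.7321i|² + |-1.0000-1.7321i|²) = (1/3)·9.0000 = 3.0000

Both sides agree, confirming Parseval's theorem.

Σ|x[n]|² = (1/N)Σ|X[k]|² = 3.0000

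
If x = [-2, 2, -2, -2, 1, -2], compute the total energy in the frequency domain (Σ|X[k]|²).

Parseval: Σ|x[n]|² = (1/N)Σ|X[k]|², so Σ|X[k]|² = N·Σ|x[n]|² = 6·21.0000

Σ|X[k]|² = N·Σ|x[n]|² = 6·21.0000 = 126.0000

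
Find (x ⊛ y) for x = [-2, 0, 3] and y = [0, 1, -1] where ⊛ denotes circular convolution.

(x ⊛ y)[n] = Σ(m=0 to 2) x[m] · y[(n-m) mod 3]

Computing each output sample:
(x ⊛ y)[0] = 3
(x ⊛ y)[1] = -5
(x ⊛ y)[2] = 2

x ⊛ y = [3, -5, 2]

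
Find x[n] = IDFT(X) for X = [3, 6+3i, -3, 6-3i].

x[n] = (1/4) Σ(k=0 to 3) X[k] · e^(2πikn/4)

Computing each x[n]:
x[0] = 3
x[1] = 0
x[2] = -3
x[3] = 3

x = [3, 0, -3, 3]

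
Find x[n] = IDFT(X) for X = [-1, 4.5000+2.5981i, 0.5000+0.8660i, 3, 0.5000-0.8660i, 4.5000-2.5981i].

x[n] = (1/6) Σ(k=0 to 5) X[k] · e^(2πikn/6)

Computing each x[n]:
x[0] = 2
x[1] = -1
x[2] = -1
x[3] = -2
x[4] = 0
x[5] = 1

x = [2, -1, -1, -2, 0, 1]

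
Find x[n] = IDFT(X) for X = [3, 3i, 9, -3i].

x[n] = (1/4) Σ(k=0 to 3) X[k] · e^(2πikn/4)

Computing each x[n]:
x[0] = 3
x[1] = -3
x[2] = 3
x[3] = 0

x = [3, -3, 3, 0]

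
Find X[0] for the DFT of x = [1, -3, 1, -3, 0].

X[0] = Σ(n=0 to 4) x[n] · ω_5^0 = Σ x[n]
= (1) + (-3) + (1) + (-3) + (0)

X[0] = -4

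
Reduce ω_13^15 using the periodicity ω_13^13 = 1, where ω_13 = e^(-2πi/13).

Since ω_13^13 = 1, powers reduce modulo 13.
15 mod 13 = 2
So ω_13^15 = ω_13^2 = e^(-2πi·2/13)

ω_13^15 = ω_13^2 = 0.5681-0.8230i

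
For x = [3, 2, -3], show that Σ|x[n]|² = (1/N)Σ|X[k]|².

Time domain:
Σ|x[n]|² = |3|² + |2|² + |-3|² = 22.0000

Frequency domain:
(1/3)Σ|X[k]|² = (1/3)(|2|² + |3.5000-4.3301i|² + |3.5000+4.3301i|²) = (1/3)·66.0000 = 22.0000

Both sides agree, confirming Parseval's theorem.

Σ|x[n]|² = (1/N)Σ|X[k]|² = 22.0000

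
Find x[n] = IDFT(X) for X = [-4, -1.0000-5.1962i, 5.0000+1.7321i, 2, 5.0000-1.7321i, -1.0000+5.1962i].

x[n] = (1/6) Σ(k=0 to 5) X[k] · e^(2πikn/6)

Computing each x[n]:
x[0] = 1
x[1] = -1
x[2] = 1
x[3] = 1
x[4] = -3
x[5] = -3

x = [1, -1, 1, 1, -3, -3]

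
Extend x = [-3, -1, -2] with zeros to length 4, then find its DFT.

Original 3-point DFT: [-6, -1.5000-0.8660i, -1.5000+0.8660i]
Zero-padded 4-point DFT provides frequency interpolation.

DFT_4([x, 0, ...]) = [-6, -1+1i, -4, -1-1i]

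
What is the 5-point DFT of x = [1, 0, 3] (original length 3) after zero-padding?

Original 3-point DFT: [4, -0.5000+2.5981i, -0.5000-2.5981i]
Zero-padded 5-point DFT provides frequency interpolation.

DFT_5([x, 0, ...]) = [4, -1.4271-1.7634i, 1.9271+2.8532i, 1.9271-2.8532i, -1.4271+1.7634i]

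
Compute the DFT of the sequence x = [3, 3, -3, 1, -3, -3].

X[k] = Σ(n=0 to 5) x[n] · ω_6^(nk)
where ω_6 = e^(-2πi/6)

Computing each X[k]:
X[0] = -2
X[1] = 5.0000-5.1962i
X[2] = 7.0000-5.1962i
X[3] = -4
X[4] = 7.0000+5.1962i
X[5] = 5.0000+5.1962i

X = [-2, 5.0000-5.1962i, 7.0000-5.1962i, -4, 7.0000+5.1962i, 5.0000+5.1962i]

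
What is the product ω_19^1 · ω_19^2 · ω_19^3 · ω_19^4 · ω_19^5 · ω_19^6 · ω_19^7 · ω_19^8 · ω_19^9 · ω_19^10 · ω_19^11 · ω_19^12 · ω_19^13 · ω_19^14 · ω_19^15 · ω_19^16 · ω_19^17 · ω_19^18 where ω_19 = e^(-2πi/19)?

The primitive 19th roots of unity are ω_19^k for k coprime to 19: k ∈ {1, 2, 3, 4, 5, 6, 7, 8, 9, 10, 11, 12, 13, 14, 15, 16, 17, 18}
Their product equals the constant term of the cyclotomic polynomial Φ_19(x) up to sign.
For n ≥ 3, the product of all primitive nth roots of unity is 1. (For n=1 it is 1; for n=2 it is -1.)

1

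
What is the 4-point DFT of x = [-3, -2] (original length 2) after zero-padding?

Original 2-point DFT: [-5, -1]
Zero-padded 4-point DFT provides frequency interpolation.

DFT_4([x, 0, ...]) = [-5, -3+2i, -1, -3-2i]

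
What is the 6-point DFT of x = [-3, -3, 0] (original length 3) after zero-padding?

Original 3-point DFT: [-6, -1.5000+2.5981i, -1.5000-2.5981i]
Zero-padded 6-point DFT provides frequency interpolation.

DFT_6([x, 0, ...]) = [-6, -4.5000+2.5981i, -1.5000+2.5981i, 0, -1.5000-2.5981i, -4.5000-2.5981i]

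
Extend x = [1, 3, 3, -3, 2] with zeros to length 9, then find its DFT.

Original 5-point DFT: [6, 2.5451-4.4778i, -3.0451+5.1186i, -3.0451-5.1186i, 2.5451+4.4778i]
Zero-padded 9-point DFT provides frequency interpolation.

DFT_9([x, 0, ...]) = [6, 3.4397-2.9688i, 1.7340-5.2930i, -6.0000-1.7321i, 2.3264+5.4700i, 2.3264-5.4700i, -6.0000+1.7321i, 1.7340+5.2930i, 3.4397+2.9688i]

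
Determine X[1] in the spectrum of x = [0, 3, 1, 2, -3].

X[1] = Σ(n=0 to 4) x[n] · ω_5^(1n) where ω_5 = e^(-2πi/5)
= (0)·ω_5^0 + (3)·ω_5^1 + (1)·ω_5^2 + (2)·ω_5^3 + (-3)·ω_5^4

X[1] = -2.4271-5.1186i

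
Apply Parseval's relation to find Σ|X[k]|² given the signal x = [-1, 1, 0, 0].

Parseval: Σ|x[n]|² = (1/N)Σ|X[k]|², so Σ|X[k]|² = N·Σ|x[n]|² = 4·2.0000

Σ|X[k]|² = N·Σ|x[n]|² = 4·2.0000 = 8.0000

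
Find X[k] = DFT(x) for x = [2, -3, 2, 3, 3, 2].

X[k] = Σ(n=0 to 5) x[n] · ω_6^(nk)
where ω_6 = e^(-2πi/6)

Computing each X[k]:
X[0] = 9
X[1] = -4.0000+5.1962i
X[2] = 3.0000+3.4641i
X[3] = 5
X[4] = 3.0000-3.4641i
X[5] = -4.0000-5.1962i

X = [9, -4.0000+5.1962i, 3.0000+3.4641i, 5, 3.0000-3.4641i, -4.0000-5.1962i]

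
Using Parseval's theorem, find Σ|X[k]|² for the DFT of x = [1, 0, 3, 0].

Parseval: Σ|x[n]|² = (1/N)Σ|X[k]|², so Σ|X[k]|² = N·Σ|x[n]|² = 4·10.0000

Σ|X[k]|² = N·Σ|x[n]|² = 4·10.0000 = 40.0000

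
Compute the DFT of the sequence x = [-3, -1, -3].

X[k] = Σ(n=0 to 2) x[n] · ω_3^(nk)
where ω_3 = e^(-2πi/3)

Computing each X[k]:
X[0] = -7
X[1] = -1.0000-1.7321i
X[2] = -1.0000+1.7321i

X = [-7, -1.0000-1.7321i, -1.0000+1.7321i]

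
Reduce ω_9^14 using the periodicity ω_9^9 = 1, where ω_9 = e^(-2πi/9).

Since ω_9^9 = 1, powers reduce modulo 9.
14 mod 9 = 5
So ω_9^14 = ω_9^5 = e^(-2πi·5/9)

ω_9^14 = ω_9^5 = -0.9397+0.3420i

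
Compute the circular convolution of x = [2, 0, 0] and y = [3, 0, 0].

(x ⊛ y)[n] = Σ(m=0 to 2) x[m] · y[(n-m) mod 3]

Computing each output sample:
(x ⊛ y)[0] = 6
(x ⊛ y)[1] = 0
(x ⊛ y)[2] = 0

x ⊛ y = [6, 0, 0]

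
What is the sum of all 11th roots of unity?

Sum of all nth roots of unity equals 0 for n > 1 (geometric series with r ≠ 1).

0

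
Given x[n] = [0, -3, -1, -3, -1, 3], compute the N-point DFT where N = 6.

X[k] = Σ(n=0 to 5) x[n] · ω_6^(nk)
where ω_6 = e^(-2πi/6)

Computing each X[k]:
X[0] = -5
X[1] = 4.0000+5.1962i
X[2] = -2.0000+5.1962i
X[3] = 1
X[4] = -2.0000-5.1962i
X[5] = 4.0000-5.1962i

X = [-5, 4.0000+5.1962i, -2.0000+5.1962i, 1, -2.0000-5.1962i, 4.0000-5.1962i]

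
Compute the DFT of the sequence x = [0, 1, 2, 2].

X[k] = Σ(n=0 to 3) x[n] · ω_4^(nk)
where ω_4 = e^(-2πi/4)

Computing each X[k]:
X[0] = 5
X[1] = -2+1i
X[2] = -1
X[3] = -2-1i

X = [5, -2+1i, -1, -2-1i]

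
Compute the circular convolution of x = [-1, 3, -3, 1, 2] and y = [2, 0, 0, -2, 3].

(x ⊛ y)[n] = Σ(m=0 to 4) x[m] · y[(n-m) mod 5]

Computing each output sample:
(x ⊛ y)[0] = 13
(x ⊛ y)[1] = -5
(x ⊛ y)[2] = -7
(x ⊛ y)[3] = 10
(x ⊛ y)[4] = -5

x ⊛ y = [13, -5, -7, 10, -5]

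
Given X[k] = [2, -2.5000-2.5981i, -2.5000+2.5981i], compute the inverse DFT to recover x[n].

x[n] = (1/3) Σ(k=0 to 2) X[k] · e^(2πikn/3)

Computing each x[n]:
x[0] = -1
x[1] = 3
x[2] = 0

x = [-1, 3, 0]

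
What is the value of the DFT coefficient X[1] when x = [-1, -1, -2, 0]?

X[1] = Σ(n=0 to 3) x[n] · ω_4^(1n) where ω_4 = e^(-2πi/4)
= (-1)·ω_4^0 + (-1)·ω_4^1 + (-2)·ω_4^2 + (0)·ω_4^3

X[1] = 1+1i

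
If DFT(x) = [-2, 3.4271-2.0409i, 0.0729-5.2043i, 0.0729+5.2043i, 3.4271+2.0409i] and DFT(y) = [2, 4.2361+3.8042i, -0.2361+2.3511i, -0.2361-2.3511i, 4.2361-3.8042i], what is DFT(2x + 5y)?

By linearity: DFT(2x + 5y) = 2·DFT(x) + 5·DFT(y)
= 2·[-2, 3.4271-2.0409i, 0.0729-5.2043i, 0.0729+5.2043i, 3.4271+2.0409i] + 5·[2, 4.2361+3.8042i, -0.2361+2.3511i, -0.2361-2.3511i, 4.2361-3.8042i]

Computing element-wise:
Z[0] = 2·(-2) + 5·(2) = 6
Z[1] = 2·(3.4271-2.0409i) + 5·(4.2361+3.8042i) = 28.0347+14.9392i
Z[2] = 2·(0.0729-5.2043i) + 5·(-0.2361+2.3511i) = -1.0347+1.3469i
Z[3] = 2·(0.0729+5.2043i) + 5·(-0.2361-2.3511i) = -1.0347-1.3469i
Z[4] = 2·(3.4271+2.0409i) + 5·(4.2361-3.8042i) = 28.0347-14.9392i

DFT(2x + 5y) = 2·X + 5·Y = [6, 28.0347+14.9392i, -1.0347+1.3469i, -1.0347-1.3469i, 28.0347-14.9392i]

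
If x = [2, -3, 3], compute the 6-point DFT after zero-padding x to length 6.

Original 3-point DFT: [2, 2.0000+5.1962i, 2.0000-5.1962i]
Zero-padded 6-point DFT provides frequency interpolation.

DFT_6([x, 0, ...]) = [2, -1, 2.0000+5.1962i, 8, 2.0000-5.1962i, -1]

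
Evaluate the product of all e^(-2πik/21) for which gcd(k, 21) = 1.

The primitive 21st roots of unity are ω_21^k for k coprime to 21: k ∈ {1, 2, 4, 5, 8, 10, 11, 13, 16, 17, 19, 20}
Their product equals the constant term of the cyclotomic polynomial Φ_21(x) up to sign.
For n ≥ 3, the product of all primitive nth roots of unity is 1. (For n=1 it is 1; for n=2 it is -1.)

1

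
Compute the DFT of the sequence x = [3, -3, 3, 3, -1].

X[k] = Σ(n=0 to 4) x[n] · ω_5^(nk)
where ω_5 = e^(-2πi/5)

Computing each X[k]:
X[0] = 5
X[1] = -3.0902+1.9021i
X[2] = 8.0902+1.1756i
X[3] = 8.0902-1.1756i
X[4] = -3.0902-1.9021i

X = [5, -3.0902+1.9021i, 8.0902+1.1756i, 8.0902-1.1756i, -3.0902-1.9021i]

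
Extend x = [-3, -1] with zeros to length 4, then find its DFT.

Original 2-point DFT: [-4, -2]
Zero-padded 4-point DFT provides frequency interpolation.

DFT_4([x, 0, ...]) = [-4, -3+1i, -2, -3-1i]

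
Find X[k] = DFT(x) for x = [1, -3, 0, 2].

X[k] = Σ(n=0 to 3) x[n] · ω_4^(nk)
where ω_4 = e^(-2πi/4)

Computing each X[k]:
X[0] = 0
X[1] = 1+5i
X[2] = 2
X[3] = 1-5i

X = [0, 1+5i, 2, 1-5i]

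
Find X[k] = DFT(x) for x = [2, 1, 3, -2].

X[k] = Σ(n=0 to 3) x[n] · ω_4^(nk)
where ω_4 = e^(-2πi/4)

Computing each X[k]:
X[0] = 4
X[1] = -1-3i
X[2] = 6
X[3] = -1+3i

X = [4, -1-3i, 6, -1+3i]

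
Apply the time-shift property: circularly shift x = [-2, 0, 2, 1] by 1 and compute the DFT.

Time shift by 1: X_shifted[k] = ω_4^(1k) · X[k]
Shifted x = [1, -2, 0, 2]

DFT(x[n-1]) = [1, 1+4i, 1, 1-4i]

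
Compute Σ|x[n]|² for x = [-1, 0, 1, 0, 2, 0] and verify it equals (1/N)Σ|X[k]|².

Time domain:
Σ|x[n]|² = |-1|² + |0|² + |1|² + |0|² + |2|² + |0|² = 6.0000

Frequency domain:
(1/6)Σ|X[k]|² = (1/6)(|2|² + |-2.5000+0.8660i|² + |-2.5000-0.8660i|² + |2|² + |-2.5000+0.8660i|² + |-2.5000-0.8660i|²) = (1/6)·36.0000 = 6.0000

Both sides agree, confirming Parseval's theorem.

Σ|x[n]|² = (1/N)Σ|X[k]|² = 6.0000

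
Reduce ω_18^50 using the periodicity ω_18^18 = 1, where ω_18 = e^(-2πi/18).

Since ω_18^18 = 1, powers reduce modulo 18.
50 mod 18 = 14
So ω_18^50 = ω_18^14 = e^(-2πi·14/18)

ω_18^50 = ω_18^14 = 0.1736+0.9848i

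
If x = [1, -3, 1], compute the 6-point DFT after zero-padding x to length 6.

Original 3-point DFT: [-1, 2.0000+3.4641i, 2.0000-3.4641i]
Zero-padded 6-point DFT provides frequency interpolation.

DFT_6([x, 0, ...]) = [-1, -1.0000+1.7321i, 2.0000+3.4641i, 5, 2.0000-3.4641i, -1.0000-1.7321i]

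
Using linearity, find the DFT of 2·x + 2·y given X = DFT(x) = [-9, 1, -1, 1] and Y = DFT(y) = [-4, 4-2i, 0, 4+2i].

By linearity: DFT(2x + 2y) = 2·DFT(x) + 2·DFT(y)
= 2·[-9, 1, -1, 1] + 2·[-4, 4-2i, 0, 4+2i]

Computing element-wise:
Z[0] = 2·(-9) + 2·(-4) = -26
Z[1] = 2·(1) + 2·(4-2i) = 10-4i
Z[2] = 2·(-1) + 2·(0) = -2
Z[3] = 2·(1) + 2·(4+2i) = 10+4i

DFT(2x + 2y) = 2·X + 2·Y = [-26, 10-4i, -2, 10+4i]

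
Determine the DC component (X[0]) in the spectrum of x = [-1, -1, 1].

X[0] = Σ(n=0 to 2) x[n] · ω_3^0 = Σ x[n]
= (-1) + (-1) + (1)

X[0] = -1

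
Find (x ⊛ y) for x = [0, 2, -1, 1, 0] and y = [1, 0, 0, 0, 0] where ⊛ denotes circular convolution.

(x ⊛ y)[n] = Σ(m=0 to 4) x[m] · y[(n-m) mod 5]

Computing each output sample:
(x ⊛ y)[0] = 0
(x ⊛ y)[1] = 2
(x ⊛ y)[2] = -1
(x ⊛ y)[3] = 1
(x ⊛ y)[4] = 0

x ⊛ y = [0, 2, -1, 1, 0]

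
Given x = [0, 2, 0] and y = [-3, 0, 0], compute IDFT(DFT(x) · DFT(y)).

(x ⊛ y)[n] = Σ(m=0 to 2) x[m] · y[(n-m) mod 3]

Computing each output sample:
(x ⊛ y)[0] = 0
(x ⊛ y)[1] = -6
(x ⊛ y)[2] = 0

x ⊛ y = [0, -6, 0]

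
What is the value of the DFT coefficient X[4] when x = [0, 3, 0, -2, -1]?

X[4] = Σ(n=0 to 4) x[n] · ω_5^(4n) where ω_5 = e^(-2πi/5)
= (0)·ω_5^0 + (3)·ω_5^4 + (0)·ω_5^8 + (-2)·ω_5^12 + (-1)·ω_5^16

X[4] = 2.2361+4.9798i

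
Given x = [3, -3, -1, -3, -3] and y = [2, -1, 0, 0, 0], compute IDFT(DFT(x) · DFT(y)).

(x ⊛ y)[n] = Σ(m=0 to 4) x[m] · y[(n-m) mod 5]

Computing each output sample:
(x ⊛ y)[0] = 9
(x ⊛ y)[1] = -9
(x ⊛ y)[2] = 1
(x ⊛ y)[3] = -5
(x ⊛ y)[4] = -3

x ⊛ y = [9, -9, 1, -5, -3]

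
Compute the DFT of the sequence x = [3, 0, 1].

X[k] = Σ(n=0 to 2) x[n] · ω_3^(nk)
where ω_3 = e^(-2πi/3)

Computing each X[k]:
X[0] = 4
X[1] = 2.5000+0.8660i
X[2] = 2.5000-0.8660i

X = [4, 2.5000+0.8660i, 2.5000-0.8660i]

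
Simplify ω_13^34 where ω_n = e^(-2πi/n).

Since ω_13^13 = 1, powers reduce modulo 13.
34 mod 13 = 8
So ω_13^34 = ω_13^8 = e^(-2πi·8/13)

ω_13^34 = ω_13^8 = -0.7485+0.6631i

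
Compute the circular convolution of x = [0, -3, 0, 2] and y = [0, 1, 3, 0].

(x ⊛ y)[n] = Σ(m=0 to 3) x[m] · y[(n-m) mod 4]

Computing each output sample:
(x ⊛ y)[0] = 2
(x ⊛ y)[1] = 6
(x ⊛ y)[2] = -3
(x ⊛ y)[3] = -9

x ⊛ y = [2, 6, -3, -9]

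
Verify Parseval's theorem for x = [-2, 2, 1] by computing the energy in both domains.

Time domain:
Σ|x[n]|² = |-2|² + |2|² + |1|² = 9.0000

Frequency domain:
(1/3)Σ|X[k]|² = (1/3)(|1|² + |-3.5000-0.8660i|² + |-3.5000+0.8660i|²) = (1/3)·27.0000 = 9.0000

Both sides agree, confirming Parseval's theorem.

Σ|x[n]|² = (1/N)Σ|X[k]|² = 9.0000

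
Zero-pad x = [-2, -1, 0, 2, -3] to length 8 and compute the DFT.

Original 5-point DFT: [-4, -4.8541-0.7265i, 1.8541-3.0777i, 1.8541+3.0777i, -4.8541+0.7265i]
Zero-padded 8-point DFT provides frequency interpolation.

DFT_8([x, 0, ...]) = [-4, -1.1213-0.7071i, -5+3i, 3.1213-0.7071i, -6, 3.1213+0.7071i, -5-3i, -1.1213+0.7071i]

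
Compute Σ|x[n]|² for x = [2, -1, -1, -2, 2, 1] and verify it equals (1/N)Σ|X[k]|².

Time domain:
Σ|x[n]|² = |2|² + |-1|² + |-1|² + |-2|² + |2|² + |1|² = 15.0000

Frequency domain:
(1/6)Σ|X[k]|² = (1/6)(|1|² + |3.5000+4.3301i|² + |-0.5000-0.8660i|² + |5|² + |-0.5000+0.8660i|² + |3.5000-4.3301i|²) = (1/6)·90.0000 = 15.0000

Both sides agree, confirming Parseval's theorem.

Σ|x[n]|² = (1/N)Σ|X[k]|² = 15.0000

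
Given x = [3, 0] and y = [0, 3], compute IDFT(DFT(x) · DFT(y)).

(x ⊛ y)[n] = Σ(m=0 to 1) x[m] · y[(n-m) mod 2]

Computing each output sample:
(x ⊛ y)[0] = 0
(x ⊛ y)[1] = 9

x ⊛ y = [0, 9]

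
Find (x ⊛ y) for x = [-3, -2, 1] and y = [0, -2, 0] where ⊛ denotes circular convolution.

(x ⊛ y)[n] = Σ(m=0 to 2) x[m] · y[(n-m) mod 3]

Computing each output sample:
(x ⊛ y)[0] = -2
(x ⊛ y)[1] = 6
(x ⊛ y)[2] = 4

x ⊛ y = [-2, 6, 4]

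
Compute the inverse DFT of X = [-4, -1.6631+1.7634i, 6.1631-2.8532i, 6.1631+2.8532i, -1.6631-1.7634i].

x[n] = (1/5) Σ(k=0 to 4) X[k] · e^(2πikn/5)

Computing each x[n]:
x[0] = 1
x[1] = -3
x[2] = -1
x[3] = 2
x[4] = -3

x = [1, -3, -1, 2, -3]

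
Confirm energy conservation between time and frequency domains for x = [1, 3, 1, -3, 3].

Time domain:
Σ|x[n]|² = |1|² + |3|² + |1|² + |-3|² + |3|² = 29.0000

Frequency domain:
(1/5)Σ|X[k]|² = (1/5)(|5|² + |4.4721-2.3511i|² + |-4.4721+3.8042i|² + |-4.4721-3.8042i|² + |4.4721+2.3511i|²) = (1/5)·145.0000 = 29.0000

Both sides agree, confirming Parseval's theorem.

Σ|x[n]|² = (1/N)Σ|X[k]|² = 29.0000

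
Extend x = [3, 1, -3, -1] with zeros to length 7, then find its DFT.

Original 4-point DFT: [0, 6-2i, 0, 6+2i]
Zero-padded 7-point DFT provides frequency interpolation.

DFT_7([x, 0, ...]) = [0, 5.1920+2.5768i, 4.8569-3.0584i, 0.4511-1.8045i, 0.4511+1.8045i, 4.8569+3.0584i, 5.1920-2.5768i]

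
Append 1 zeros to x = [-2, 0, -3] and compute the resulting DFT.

Original 3-point DFT: [-5, -0.5000-2.5981i, -0.5000+2.5981i]
Zero-padded 4-point DFT provides frequency interpolation.

DFT_4([x, 0, ...]) = [-5, 1, -5, 1]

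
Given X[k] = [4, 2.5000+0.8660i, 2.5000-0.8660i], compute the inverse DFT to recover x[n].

x[n] = (1/3) Σ(k=0 to 2) X[k] · e^(2πikn/3)

Computing each x[n]:
x[0] = 3
x[1] = 0
x[2] = 1

x = [3, 0, 1]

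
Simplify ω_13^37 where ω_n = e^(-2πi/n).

Since ω_13^13 = 1, powers reduce modulo 13.
37 mod 13 = 11
So ω_13^37 = ω_13^11 = e^(-2πi·11/13)

ω_13^37 = ω_13^11 = 0.5681+0.8230i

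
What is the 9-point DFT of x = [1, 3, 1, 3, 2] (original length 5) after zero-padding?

Original 5-point DFT: [10, -0.6910+0.2245i, -1.8090-2.4899i, -1.8090+2.4899i, -0.6910-0.2245i]
Zero-padded 9-point DFT provides frequency interpolation.

DFT_9([x, 0, ...]) = [10, 0.0924-6.1953i, 0.6133+0.5872i, 1.0000-3.4641i, -2.2057-1.0117i, -2.2057+1.0117i, 1.0000+3.4641i, 0.6133-0.5872i, 0.0924+6.1953i]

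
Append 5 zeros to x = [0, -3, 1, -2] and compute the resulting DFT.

Original 4-point DFT: [-4, -1+1i, 6, -1-1i]
Zero-padded 9-point DFT provides frequency interpolation.

DFT_9([x, 0, ...]) = [-4, -1.1245+2.6756i, -0.4606+0.8804i, -1.0000+3.4641i, 4.5851+3.4009i, 4.5851-3.4009i, -1.0000-3.4641i, -0.4606-0.8804i, -1.1245-2.6756i]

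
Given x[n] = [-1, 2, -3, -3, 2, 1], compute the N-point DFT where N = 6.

X[k] = Σ(n=0 to 5) x[n] · ω_6^(nk)
where ω_6 = e^(-2πi/6)

Computing each X[k]:
X[0] = -2
X[1] = 4.0000+3.4641i
X[2] = -5.0000-5.1962i
X[3] = -2
X[4] = -5.0000+5.1962i
X[5] = 4.0000-3.4641i

X = [-2, 4.0000+3.4641i, -5.0000-5.1962i, -2, -5.0000+5.1962i, 4.0000-3.4641i]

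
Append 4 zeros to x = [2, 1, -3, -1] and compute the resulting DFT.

Original 4-point DFT: [-1, 5-2i, -1, 5+2i]
Zero-padded 8-point DFT provides frequency interpolation.

DFT_8([x, 0, ...]) = [-1, 3.4142+3.0000i, 5-2i, 0.5858-3.0000i, -1, 0.5858+3.0000i, 5+2i, 3.4142-3.0000i]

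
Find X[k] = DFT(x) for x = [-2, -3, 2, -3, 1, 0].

X[k] = Σ(n=0 to 5) x[n] · ω_6^(nk)
where ω_6 = e^(-2πi/6)

Computing each X[k]:
X[0] = -5
X[1] = -2.0000+1.7321i
X[2] = -5.0000+3.4641i
X[3] = 7
X[4] = -5.0000-3.4641i
X[5] = -2.0000-1.7321i

X = [-5, -2.0000+1.7321i, -5.0000+3.4641i, 7, -5.0000-3.4641i, -2.0000-1.7321i]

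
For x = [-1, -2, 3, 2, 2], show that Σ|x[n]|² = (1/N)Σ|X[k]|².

Time domain:
Σ|x[n]|² = |-1|² + |-2|² + |3|² + |2|² + |2|² = 22.0000

Frequency domain:
(1/5)Σ|X[k]|² = (1/5)(|4|² + |-5.0451+3.2164i|² + |0.5451+3.3022i|² + |0.5451-3.3022i|² + |-5.0451-3.2164i|²) = (1/5)·110.0000 = 22.0000

Both sides agree, confirming Parseval's theorem.

Σ|x[n]|² = (1/N)Σ|X[k]|² = 22.0000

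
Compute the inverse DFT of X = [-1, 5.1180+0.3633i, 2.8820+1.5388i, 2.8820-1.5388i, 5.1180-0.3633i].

x[n] = (1/5) Σ(k=0 to 4) X[k] · e^(2πikn/5)

Computing each x[n]:
x[0] = 3
x[1] = -1
x[2] = -1
x[3] = -2
x[4] = 0

x = [3, -1, -1, -2, 0]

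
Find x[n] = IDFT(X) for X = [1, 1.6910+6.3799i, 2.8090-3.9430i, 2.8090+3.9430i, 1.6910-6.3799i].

x[n] = (1/5) Σ(k=0 to 4) X[k] · e^(2πikn/5)

Computing each x[n]:
x[0] = 2
x[1] = -2
x[2] = -3
x[3] = 3
x[4] = 1

x = [2, -2, -3, 3, 1]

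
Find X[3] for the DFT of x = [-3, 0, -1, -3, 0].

X[3] = Σ(n=0 to 4) x[n] · ω_5^(3n) where ω_5 = e^(-2πi/5)
= (-3)·ω_5^0 + (0)·ω_5^3 + (-1)·ω_5^6 + (-3)·ω_5^9 + (0)·ω_5^12

X[3] = -4.2361-1.9021i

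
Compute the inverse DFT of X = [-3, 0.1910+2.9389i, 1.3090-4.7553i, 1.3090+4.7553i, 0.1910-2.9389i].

x[n] = (1/5) Σ(k=0 to 4) X[k] · e^(2πikn/5)

Computing each x[n]:
x[0] = 0
x[1] = -1
x[2] = -3
x[3] = 2
x[4] = -1

x = [0, -1, -3, 2, -1]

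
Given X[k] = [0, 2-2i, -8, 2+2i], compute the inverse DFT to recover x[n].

x[n] = (1/4) Σ(k=0 to 3) X[k] · e^(2πikn/4)

Computing each x[n]:
x[0] = -1
x[1] = 3
x[2] = -3
x[3] = 1

x = [-1, 3, -3, 1]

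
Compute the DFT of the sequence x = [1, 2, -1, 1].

X[k] = Σ(n=0 to 3) x[n] · ω_4^(nk)
where ω_4 = e^(-2πi/4)

Computing each X[k]:
X[0] = 3
X[1] = 2-1i
X[2] = -3
X[3] = 2+1i

X = [3, 2-1i, -3, 2+1i]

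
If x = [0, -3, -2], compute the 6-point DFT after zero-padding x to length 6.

Original 3-point DFT: [-5, 2.5000+0.8660i, 2.5000-0.8660i]
Zero-padded 6-point DFT provides frequency interpolation.

DFT_6([x, 0, ...]) = [-5, -0.5000+4.3301i, 2.5000+0.8660i, 1, 2.5000-0.8660i, -0.5000-4.3301i]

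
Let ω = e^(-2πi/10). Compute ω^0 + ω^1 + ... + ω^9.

Sum of all nth roots of unity equals 0 for n > 1 (geometric series with r ≠ 1).

0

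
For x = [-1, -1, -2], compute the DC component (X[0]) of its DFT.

X[0] = Σ(n=0 to 2) x[n] · ω_3^0 = Σ x[n]
= (-1) + (-1) + (-2)

X[0] = -4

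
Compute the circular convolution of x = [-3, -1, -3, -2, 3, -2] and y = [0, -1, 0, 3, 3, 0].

(x ⊛ y)[n] = Σ(m=0 to 5) x[m] · y[(n-m) mod 6]

Computing each output sample:
(x ⊛ y)[0] = -13
(x ⊛ y)[1] = 6
(x ⊛ y)[2] = 4
(x ⊛ y)[3] = -12
(x ⊛ y)[4] = -10
(x ⊛ y)[5] = -15

x ⊛ y = [-13, 6, 4, -12, -10, -15]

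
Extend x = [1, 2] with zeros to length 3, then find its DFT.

Original 2-point DFT: [3, -1]
Zero-padded 3-point DFT provides frequency interpolation.

DFT_3([x, 0, ...]) = [3, -1.7321i, 1.7321i]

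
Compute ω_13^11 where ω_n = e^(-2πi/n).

ω_13^11 = e^(-2πi·11/13)
= cos(-2π·11/13) + i·sin(-2π·11/13)
= cos(-22π/13) + i·sin(-22π/13)

ω_13^11 = cos(-22π/13) + i·sin(-22π/13) = 0.5681+0.8230i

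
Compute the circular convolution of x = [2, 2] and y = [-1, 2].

(x ⊛ y)[n] = Σ(m=0 to 1) x[m] · y[(n-m) mod 2]

Computing each output sample:
(x ⊛ y)[0] = 2
(x ⊛ y)[1] = 2

x ⊛ y = [2, 2]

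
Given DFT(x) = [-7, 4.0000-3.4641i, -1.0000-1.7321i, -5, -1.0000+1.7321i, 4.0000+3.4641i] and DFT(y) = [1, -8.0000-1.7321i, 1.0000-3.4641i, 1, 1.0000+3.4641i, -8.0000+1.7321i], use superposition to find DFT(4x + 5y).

By linearity: DFT(4x + 5y) = 4·DFT(x) + 5·DFT(y)
= 4·[-7, 4.0000-3.4641i, -1.0000-1.7321i, -5, -1.0000+1.7321i, 4.0000+3.4641i] + 5·[1, -8.0000-1.7321i, 1.0000-3.4641i, 1, 1.0000+3.4641i, -8.0000+1.7321i]

Computing element-wise:
Z[0] = 4·(-7) + 5·(1) = -23
Z[1] = 4·(4.0000-3.4641i) + 5·(-8.0000-1.7321i) = -24.0000-22.5169i
Z[2] = 4·(-1.0000-1.7321i) + 5·(1.0000-3.4641i) = 1.0000-24.2489i
Z[3] = 4·(-5) + 5·(1) = -15
Z[4] = 4·(-1.0000+1.7321i) + 5·(1.0000+3.4641i) = 1.0000+24.2489i
Z[5] = 4·(4.0000+3.4641i) + 5·(-8.0000+1.7321i) = -24.0000+22.5169i

DFT(4x + 5y) = 4·X + 5·Y = [-23, -24.0000-22.5169i, 1.0000-24.2489i, -15, 1.0000+24.2489i, -24.0000+22.5169i]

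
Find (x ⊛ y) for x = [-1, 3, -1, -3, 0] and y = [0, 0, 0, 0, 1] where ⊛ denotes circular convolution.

(x ⊛ y)[n] = Σ(m=0 to 4) x[m] · y[(n-m) mod 5]

Computing each output sample:
(x ⊛ y)[0] = 3
(x ⊛ y)[1] = -1
(x ⊛ y)[2] = -3
(x ⊛ y)[3] = 0
(x ⊛ y)[4] = -1

x ⊛ y = [3, -1, -3, 0, -1]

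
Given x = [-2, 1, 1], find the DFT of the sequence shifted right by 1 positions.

Time shift by 1: X_shifted[k] = ω_3^(1k) · X[k]
Shifted x = [1, -2, 1]

DFT(x[n-1]) = [0, 1.5000+2.5981i, 1.5000-2.5981i]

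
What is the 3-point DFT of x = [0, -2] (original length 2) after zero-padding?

Original 2-point DFT: [-2, 2]
Zero-padded 3-point DFT provides frequency interpolation.

DFT_3([x, 0, ...]) = [-2, 1.0000+1.7321i, 1.0000-1.7321i]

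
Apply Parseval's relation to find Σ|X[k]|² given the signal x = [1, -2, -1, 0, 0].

Parseval: Σ|x[n]|² = (1/N)Σ|X[k]|², so Σ|X[k]|² = N·Σ|x[n]|² = 5·6.0000

Σ|X[k]|² = N·Σ|x[n]|² = 5·6.0000 = 30.0000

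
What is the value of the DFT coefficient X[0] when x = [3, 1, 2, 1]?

X[0] = Σ(n=0 to 3) x[n] · ω_4^0 = Σ x[n]
= (3) + (1) + (2) + (1)

X[0] = 7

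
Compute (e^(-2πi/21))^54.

Since ω_21^21 = 1, powers reduce modulo 21.
54 mod 21 = 12
So ω_21^54 = ω_21^12 = e^(-2πi·12/21)

ω_21^54 = ω_21^12 = -0.9010+0.4339i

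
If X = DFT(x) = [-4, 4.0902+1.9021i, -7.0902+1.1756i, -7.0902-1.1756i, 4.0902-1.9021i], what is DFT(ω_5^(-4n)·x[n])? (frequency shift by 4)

Modulation property: DFT(ω_5^(-4n)·x[n]) = X[(k-4) mod 5], so circularly shift X by 4 positions.

X[k-4] = [4.0902+1.9021i, -7.0902+1.1756i, -7.0902-1.1756i, 4.0902-1.9021i, -4]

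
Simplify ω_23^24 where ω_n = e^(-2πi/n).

Since ω_23^23 = 1, powers reduce modulo 23.
24 mod 23 = 1
So ω_23^24 = ω_23^1 = e^(-2πi·1/23)

ω_23^24 = ω_23^1 = 0.9629-0.2698i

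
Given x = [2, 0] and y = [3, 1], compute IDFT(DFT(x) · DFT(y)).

(x ⊛ y)[n] = Σ(m=0 to 1) x[m] · y[(n-m) mod 2]

Computing each output sample:
(x ⊛ y)[0] = 6
(x ⊛ y)[1] = 2

x ⊛ y = [6, 2]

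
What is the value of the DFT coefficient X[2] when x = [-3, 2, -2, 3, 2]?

X[2] = Σ(n=0 to 4) x[n] · ω_5^(2n) where ω_5 = e^(-2πi/5)
= (-3)·ω_5^0 + (2)·ω_5^2 + (-2)·ω_5^4 + (3)·ω_5^6 + (2)·ω_5^8

X[2] = -5.9271-4.7553i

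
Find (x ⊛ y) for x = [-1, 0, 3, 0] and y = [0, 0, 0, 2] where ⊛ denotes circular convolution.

(x ⊛ y)[n] = Σ(m=0 to 3) x[m] · y[(n-m) mod 4]

Computing each output sample:
(x ⊛ y)[0] = 0
(x ⊛ y)[1] = 6
(x ⊛ y)[2] = 0
(x ⊛ y)[3] = -2

x ⊛ y = [0, 6, 0, -2]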